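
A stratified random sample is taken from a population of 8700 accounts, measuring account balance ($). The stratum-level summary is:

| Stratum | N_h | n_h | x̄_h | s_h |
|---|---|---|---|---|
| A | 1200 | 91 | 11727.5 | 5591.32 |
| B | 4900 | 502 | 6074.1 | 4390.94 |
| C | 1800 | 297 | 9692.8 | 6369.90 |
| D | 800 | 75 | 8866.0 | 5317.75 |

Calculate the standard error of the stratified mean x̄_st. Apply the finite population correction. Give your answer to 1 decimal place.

V̂(x̄_st) = Σ W_h² (1 − n_h/N_h) s_h²/n_h, with W_h = N_h/N and N = 8700:
  stratum A: (1200/8700)²·(1 − 91/1200)·5591.32²/91 = 6040.34
  stratum B: (4900/8700)²·(1 − 502/4900)·4390.94²/502 = 10935.1
  stratum C: (1800/8700)²·(1 − 297/1800)·6369.90²/297 = 4883.17
  stratum D: (800/8700)²·(1 − 75/800)·5317.75²/75 = 2889.24
V̂(x̄_st) = 24747.9
SE(x̄_st) = √24747.9 = 157.315

SE(x̄_st) ≈ 157.3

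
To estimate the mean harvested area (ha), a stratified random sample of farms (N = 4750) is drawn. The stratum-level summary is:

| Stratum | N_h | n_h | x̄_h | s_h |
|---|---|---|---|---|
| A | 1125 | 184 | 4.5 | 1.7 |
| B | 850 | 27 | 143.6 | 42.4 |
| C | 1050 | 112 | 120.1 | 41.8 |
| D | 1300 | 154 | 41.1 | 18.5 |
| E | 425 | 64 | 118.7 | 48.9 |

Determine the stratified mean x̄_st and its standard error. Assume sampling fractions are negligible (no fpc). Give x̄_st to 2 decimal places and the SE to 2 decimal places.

x̄_st = Σ W_h x̄_h = (1125·4.5 + 850·143.6 + 1050·120.1 + 1300·41.1 + 425·118.7)/4750 = 75.18000
V̂(x̄_st) = Σ W_h² s_h²/n_h, with W_h = N_h/N and N = 4750:
  stratum A: (1125/4750)²·1.7²/184 = 0.000881045
  stratum B: (850/4750)²·42.4²/27 = 2.13215
  stratum C: (1050/4750)²·41.8²/112 = 0.7623
  stratum D: (1300/4750)²·18.5²/154 = 0.166465
  stratum E: (425/4750)²·48.9²/64 = 0.299108
V̂(x̄_st) = 3.36091
SE(x̄_st) = √3.36091 = 1.83328

x̄_st ≈ 75.18, SE ≈ 1.83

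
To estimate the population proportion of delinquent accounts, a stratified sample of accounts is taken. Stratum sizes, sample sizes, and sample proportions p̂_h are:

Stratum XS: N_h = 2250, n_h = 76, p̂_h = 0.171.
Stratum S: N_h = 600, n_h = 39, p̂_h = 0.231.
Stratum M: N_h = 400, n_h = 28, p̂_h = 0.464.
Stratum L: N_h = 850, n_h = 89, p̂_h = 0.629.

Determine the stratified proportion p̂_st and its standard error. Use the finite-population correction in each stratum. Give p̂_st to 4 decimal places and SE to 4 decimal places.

p̂_st ≈ 0.3033, SE ≈ 0.0288

N = 4100; stratum weights W_h = N_h/N.
p̂_st = Σ W_h p̂_h = (2250·0.171 + 600·0.231 + 400·0.464 + 850·0.629)/4100 = 0.30332
V̂(p̂_st) = Σ W_h² (1 − n_h/N_h) p̂_h(1−p̂_h)/(n_h−1):
  stratum XS: (2250/4100)²·(1 − 76/2250)·0.171·0.829/75 = 0.000550001
  stratum S: (600/4100)²·(1 − 39/600)·0.231·0.769/38 = 9.36054e-05
  stratum M: (400/4100)²·(1 − 28/400)·0.464·0.536/27 = 8.15369e-05
  stratum L: (850/4100)²·(1 − 89/850)·0.629·0.371/88 = 0.000102042
V̂(p̂_st) = 0.000827185; SE = √V̂ = 0.0287608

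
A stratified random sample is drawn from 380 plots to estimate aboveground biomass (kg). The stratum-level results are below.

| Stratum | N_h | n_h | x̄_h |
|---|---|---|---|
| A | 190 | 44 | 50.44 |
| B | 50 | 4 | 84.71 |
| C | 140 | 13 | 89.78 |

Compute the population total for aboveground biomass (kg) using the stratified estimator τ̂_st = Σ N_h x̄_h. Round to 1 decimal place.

τ̂_st ≈ 26388.3

τ̂_st = Σ N_h x̄_h = 190·50.44 + 50·84.71 + 140·89.78 = 26388.3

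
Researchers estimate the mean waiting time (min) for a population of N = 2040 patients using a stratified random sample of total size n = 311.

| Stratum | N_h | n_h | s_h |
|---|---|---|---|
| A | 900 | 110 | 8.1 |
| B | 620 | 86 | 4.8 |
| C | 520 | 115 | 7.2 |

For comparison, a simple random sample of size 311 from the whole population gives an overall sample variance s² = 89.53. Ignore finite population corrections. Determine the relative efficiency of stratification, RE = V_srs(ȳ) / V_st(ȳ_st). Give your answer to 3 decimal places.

RE ≈ 1.692

V̂(ȳ_st) = Σ W_h² s_h²/n_h, with W_h = N_h/N and N = 2040:
  stratum A: (900/2040)²·8.1²/110 = 0.116092
  stratum B: (620/2040)²·4.8²/86 = 0.0247461
  stratum C: (520/2040)²·7.2²/115 = 0.0292896
V_st = 0.170128
V_srs = s²/n = 89.53/311 = 0.287878
Relative efficiency = V_srs / V_st = 0.287878/0.170128 = 1.6921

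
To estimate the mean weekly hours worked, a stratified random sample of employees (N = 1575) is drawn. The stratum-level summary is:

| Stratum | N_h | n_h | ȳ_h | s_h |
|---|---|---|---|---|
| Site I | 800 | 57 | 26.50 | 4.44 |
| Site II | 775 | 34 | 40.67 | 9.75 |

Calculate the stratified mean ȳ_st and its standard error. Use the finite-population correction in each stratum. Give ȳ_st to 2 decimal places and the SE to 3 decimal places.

ȳ_st = Σ W_h ȳ_h = (800·26.50 + 775·40.67)/1575 = 33.47254
V̂(ȳ_st) = Σ W_h² (1 − n_h/N_h) s_h²/n_h, with W_h = N_h/N and N = 1575:
  stratum Site I: (800/1575)²·(1 − 57/800)·4.44²/57 = 0.0828722
  stratum Site II: (775/1575)²·(1 − 34/775)·9.75²/34 = 0.647275
V̂(ȳ_st) = 0.730148
SE(ȳ_st) = √0.730148 = 0.854487

ȳ_st ≈ 33.47, SE ≈ 0.854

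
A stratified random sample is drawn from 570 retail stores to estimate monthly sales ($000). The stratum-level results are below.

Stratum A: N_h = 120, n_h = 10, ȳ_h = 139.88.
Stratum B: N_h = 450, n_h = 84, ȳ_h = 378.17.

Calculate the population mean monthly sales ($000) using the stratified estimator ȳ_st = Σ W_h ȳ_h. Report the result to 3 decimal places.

ȳ_st ≈ 328.004

N = Σ N_h = 570. Stratum weights W_h = N_h/N.
ȳ_st = (120·139.88 + 450·378.17) / 570 = 328.00368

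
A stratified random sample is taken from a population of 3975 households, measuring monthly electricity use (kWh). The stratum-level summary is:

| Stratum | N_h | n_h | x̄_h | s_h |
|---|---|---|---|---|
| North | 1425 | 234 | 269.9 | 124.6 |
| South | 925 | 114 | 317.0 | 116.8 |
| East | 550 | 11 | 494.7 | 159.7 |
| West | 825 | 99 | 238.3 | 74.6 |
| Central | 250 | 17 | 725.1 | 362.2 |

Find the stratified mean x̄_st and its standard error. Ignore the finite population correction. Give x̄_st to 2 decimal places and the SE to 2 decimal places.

x̄_st ≈ 334.04, SE ≈ 9.61

x̄_st = Σ W_h x̄_h = (1425·269.9 + 925·317.0 + 550·494.7 + 825·238.3 + 250·725.1)/3975 = 334.03522
V̂(x̄_st) = Σ W_h² s_h²/n_h, with W_h = N_h/N and N = 3975:
  stratum North: (1425/3975)²·124.6²/234 = 8.5266
  stratum South: (925/3975)²·116.8²/114 = 6.48022
  stratum East: (550/3975)²·159.7²/11 = 44.3883
  stratum West: (825/3975)²·74.6²/99 = 2.42145
  stratum Central: (250/3975)²·362.2²/17 = 30.5249
V̂(x̄_st) = 92.3414
SE(x̄_st) = √92.3414 = 9.60944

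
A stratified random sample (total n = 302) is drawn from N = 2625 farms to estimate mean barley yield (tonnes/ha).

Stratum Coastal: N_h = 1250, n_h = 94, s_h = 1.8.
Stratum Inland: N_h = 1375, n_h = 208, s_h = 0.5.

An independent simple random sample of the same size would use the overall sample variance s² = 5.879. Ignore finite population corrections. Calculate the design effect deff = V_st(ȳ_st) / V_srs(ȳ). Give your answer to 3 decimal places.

deff ≈ 0.418

V̂(ȳ_st) = Σ W_h² s_h²/n_h, with W_h = N_h/N and N = 2625:
  stratum Coastal: (1250/2625)²·1.8²/94 = 0.00781589
  stratum Inland: (1375/2625)²·0.5²/208 = 0.000329779
V_st = 0.00814567
V_srs = s²/n = 5.879/302 = 0.0194669
deff = V_st / V_srs = 0.00814567/0.0194669 = 0.4184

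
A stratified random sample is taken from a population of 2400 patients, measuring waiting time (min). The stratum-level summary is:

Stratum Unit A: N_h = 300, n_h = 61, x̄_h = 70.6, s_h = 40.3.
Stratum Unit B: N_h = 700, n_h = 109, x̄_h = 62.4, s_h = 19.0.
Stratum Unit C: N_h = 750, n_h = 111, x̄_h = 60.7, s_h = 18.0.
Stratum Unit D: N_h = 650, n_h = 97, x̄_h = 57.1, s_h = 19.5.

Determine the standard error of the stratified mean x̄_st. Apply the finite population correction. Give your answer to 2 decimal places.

V̂(x̄_st) = Σ W_h² (1 − n_h/N_h) s_h²/n_h, with W_h = N_h/N and N = 2400:
  stratum Unit A: (300/2400)²·(1 − 61/300)·40.3²/61 = 0.331419
  stratum Unit B: (700/2400)²·(1 − 109/700)·19.0²/109 = 0.237872
  stratum Unit C: (750/2400)²·(1 − 111/750)·18.0²/111 = 0.242863
  stratum Unit D: (650/2400)²·(1 − 97/650)·19.5²/97 = 0.244632
V̂(x̄_st) = 1.05679
SE(x̄_st) = √1.05679 = 1.028

SE(x̄_st) ≈ 1.03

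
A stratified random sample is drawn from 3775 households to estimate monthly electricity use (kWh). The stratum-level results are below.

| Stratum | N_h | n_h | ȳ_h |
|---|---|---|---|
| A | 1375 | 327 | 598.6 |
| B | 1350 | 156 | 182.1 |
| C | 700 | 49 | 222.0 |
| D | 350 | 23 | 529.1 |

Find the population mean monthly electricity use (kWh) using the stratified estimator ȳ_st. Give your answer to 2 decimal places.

N = Σ N_h = 3775. Stratum weights W_h = N_h/N.
ȳ_st = (1375·598.6 + 1350·182.1 + 700·222.0 + 350·529.1) / 3775 = 373.3762

ȳ_st ≈ 373.38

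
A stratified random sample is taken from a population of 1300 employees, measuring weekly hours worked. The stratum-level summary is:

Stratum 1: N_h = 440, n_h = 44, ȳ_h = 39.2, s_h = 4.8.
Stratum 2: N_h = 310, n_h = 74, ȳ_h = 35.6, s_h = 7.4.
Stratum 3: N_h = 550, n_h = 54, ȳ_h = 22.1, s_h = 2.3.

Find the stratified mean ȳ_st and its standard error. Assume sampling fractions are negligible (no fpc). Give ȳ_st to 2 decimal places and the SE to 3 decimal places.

ȳ_st ≈ 31.11, SE ≈ 0.346

ȳ_st = Σ W_h ȳ_h = (440·39.2 + 310·35.6 + 550·22.1)/1300 = 31.10692
V̂(ȳ_st) = Σ W_h² s_h²/n_h, with W_h = N_h/N and N = 1300:
  stratum 1: (440/1300)²·4.8²/44 = 0.0599858
  stratum 2: (310/1300)²·7.4²/74 = 0.0420793
  stratum 3: (550/1300)²·2.3²/54 = 0.0175348
V̂(ȳ_st) = 0.1196
SE(ȳ_st) = √0.1196 = 0.345832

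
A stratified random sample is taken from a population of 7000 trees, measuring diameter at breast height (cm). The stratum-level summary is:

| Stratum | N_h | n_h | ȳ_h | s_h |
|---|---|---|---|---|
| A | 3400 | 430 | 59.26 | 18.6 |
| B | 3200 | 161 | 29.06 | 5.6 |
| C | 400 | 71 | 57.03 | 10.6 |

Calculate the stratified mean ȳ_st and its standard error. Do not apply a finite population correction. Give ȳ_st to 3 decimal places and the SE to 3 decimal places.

ȳ_st ≈ 45.327, SE ≈ 0.485

ȳ_st = Σ W_h ȳ_h = (3400·59.26 + 3200·29.06 + 400·57.03)/7000 = 45.32686
V̂(ȳ_st) = Σ W_h² s_h²/n_h, with W_h = N_h/N and N = 7000:
  stratum A: (3400/7000)²·18.6²/430 = 0.18981
  stratum B: (3200/7000)²·5.6²/161 = 0.0407056
  stratum C: (400/7000)²·10.6²/71 = 0.00516746
V̂(ȳ_st) = 0.235683
SE(ȳ_st) = √0.235683 = 0.485472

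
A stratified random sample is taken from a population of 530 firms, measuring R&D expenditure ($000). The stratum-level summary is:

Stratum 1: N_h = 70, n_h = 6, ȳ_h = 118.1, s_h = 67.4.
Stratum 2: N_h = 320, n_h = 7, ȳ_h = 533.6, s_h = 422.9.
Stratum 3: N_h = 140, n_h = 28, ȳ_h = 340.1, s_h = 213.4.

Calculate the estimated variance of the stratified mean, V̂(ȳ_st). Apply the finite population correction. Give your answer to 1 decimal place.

V̂(ȳ_st) = Σ W_h² (1 − n_h/N_h) s_h²/n_h, with W_h = N_h/N and N = 530:
  stratum 1: (70/530)²·(1 − 6/70)·67.4²/6 = 12.0752
  stratum 2: (320/530)²·(1 − 7/320)·422.9²/7 = 9110.03
  stratum 3: (140/530)²·(1 − 28/140)·213.4²/28 = 90.7873
V̂(ȳ_st) = 9212.89

V̂(ȳ_st) ≈ 9212.9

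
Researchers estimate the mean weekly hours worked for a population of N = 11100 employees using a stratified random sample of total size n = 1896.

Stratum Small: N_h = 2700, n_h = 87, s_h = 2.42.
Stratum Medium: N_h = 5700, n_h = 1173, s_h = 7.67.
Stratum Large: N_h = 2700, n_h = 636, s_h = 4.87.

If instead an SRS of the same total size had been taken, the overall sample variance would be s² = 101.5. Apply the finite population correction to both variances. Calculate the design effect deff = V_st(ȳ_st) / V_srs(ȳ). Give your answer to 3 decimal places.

deff ≈ 0.361

V̂(ȳ_st) = Σ W_h² (1 − n_h/N_h) s_h²/n_h, with W_h = N_h/N and N = 11100:
  stratum Small: (2700/11100)²·(1 − 87/2700)·2.42²/87 = 0.00385451
  stratum Medium: (5700/11100)²·(1 − 1173/5700)·7.67²/1173 = 0.0105035
  stratum Large: (2700/11100)²·(1 − 636/2700)·4.87²/636 = 0.00168666
V_st = 0.0160446
V_srs = (1 − 1896/11100)·101.5/1896 = 0.0443896
deff = V_st / V_srs = 0.0160446/0.0443896 = 0.3614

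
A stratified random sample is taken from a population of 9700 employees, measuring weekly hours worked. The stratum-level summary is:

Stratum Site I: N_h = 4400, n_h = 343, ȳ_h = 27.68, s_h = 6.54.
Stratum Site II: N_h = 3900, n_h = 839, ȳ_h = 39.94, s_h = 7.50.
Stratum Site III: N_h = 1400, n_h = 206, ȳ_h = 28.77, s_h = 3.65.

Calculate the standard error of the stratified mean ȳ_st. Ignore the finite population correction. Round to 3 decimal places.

SE(ȳ_st) ≈ 0.195

V̂(ȳ_st) = Σ W_h² s_h²/n_h, with W_h = N_h/N and N = 9700:
  stratum Site I: (4400/9700)²·6.54²/343 = 0.025658
  stratum Site II: (3900/9700)²·7.50²/839 = 0.0108379
  stratum Site III: (1400/9700)²·3.65²/206 = 0.0013472
V̂(ȳ_st) = 0.0378432
SE(ȳ_st) = √0.0378432 = 0.194533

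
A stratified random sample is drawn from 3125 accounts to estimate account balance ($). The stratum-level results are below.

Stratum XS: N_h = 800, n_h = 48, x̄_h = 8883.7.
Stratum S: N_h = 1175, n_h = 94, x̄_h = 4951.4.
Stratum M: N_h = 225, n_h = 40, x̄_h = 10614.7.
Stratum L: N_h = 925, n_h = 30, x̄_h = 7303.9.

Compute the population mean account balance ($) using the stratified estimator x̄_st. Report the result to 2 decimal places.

x̄_st ≈ 7062.17

N = Σ N_h = 3125. Stratum weights W_h = N_h/N.
x̄_st = (800·8883.7 + 1175·4951.4 + 225·10614.7 + 925·7303.9) / 3125 = 7062.1664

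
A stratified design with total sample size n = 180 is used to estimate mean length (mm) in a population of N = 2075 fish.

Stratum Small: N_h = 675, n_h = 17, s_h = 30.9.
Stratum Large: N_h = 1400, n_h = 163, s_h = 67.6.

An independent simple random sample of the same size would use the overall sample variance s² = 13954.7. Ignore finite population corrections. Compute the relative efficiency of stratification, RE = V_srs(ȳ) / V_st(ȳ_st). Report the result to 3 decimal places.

V̂(ȳ_st) = Σ W_h² s_h²/n_h, with W_h = N_h/N and N = 2075:
  stratum Small: (675/2075)²·30.9²/17 = 5.94346
  stratum Large: (1400/2075)²·67.6²/163 = 12.7622
V_st = 18.7057
V_srs = s²/n = 13954.7/180 = 77.5261
Relative efficiency = V_srs / V_st = 77.5261/18.7057 = 4.1445

RE ≈ 4.145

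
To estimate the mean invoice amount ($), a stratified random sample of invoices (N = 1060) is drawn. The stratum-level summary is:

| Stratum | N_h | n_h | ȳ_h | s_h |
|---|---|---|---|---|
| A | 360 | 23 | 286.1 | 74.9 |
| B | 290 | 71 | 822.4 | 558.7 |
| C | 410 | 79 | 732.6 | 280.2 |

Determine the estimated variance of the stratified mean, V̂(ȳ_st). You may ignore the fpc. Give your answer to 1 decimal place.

V̂(ȳ_st) = Σ W_h² s_h²/n_h, with W_h = N_h/N and N = 1060:
  stratum A: (360/1060)²·74.9²/23 = 28.1338
  stratum B: (290/1060)²·558.7²/71 = 329.066
  stratum C: (410/1060)²·280.2²/79 = 148.684
V̂(ȳ_st) = 505.884

V̂(ȳ_st) ≈ 505.9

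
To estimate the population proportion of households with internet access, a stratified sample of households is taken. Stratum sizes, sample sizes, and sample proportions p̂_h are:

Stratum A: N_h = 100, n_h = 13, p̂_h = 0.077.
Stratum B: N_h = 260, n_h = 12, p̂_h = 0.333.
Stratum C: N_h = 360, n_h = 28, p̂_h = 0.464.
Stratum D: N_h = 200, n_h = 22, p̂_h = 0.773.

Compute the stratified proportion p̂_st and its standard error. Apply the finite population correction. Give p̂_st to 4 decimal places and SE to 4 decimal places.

N = 920; stratum weights W_h = N_h/N.
p̂_st = Σ W_h p̂_h = (100·0.077 + 260·0.333 + 360·0.464 + 200·0.773)/920 = 0.45209
V̂(p̂_st) = Σ W_h² (1 − n_h/N_h) p̂_h(1−p̂_h)/(n_h−1):
  stratum A: (100/920)²·(1 − 13/100)·0.077·0.923/12 = 6.08772e-05
  stratum B: (260/920)²·(1 − 12/260)·0.333·0.667/11 = 0.00153825
  stratum C: (360/920)²·(1 − 28/360)·0.464·0.536/27 = 0.00130072
  stratum D: (200/920)²·(1 − 22/200)·0.773·0.227/21 = 0.000351447
V̂(p̂_st) = 0.00325129; SE = √V̂ = 0.0570201

p̂_st ≈ 0.4521, SE ≈ 0.0570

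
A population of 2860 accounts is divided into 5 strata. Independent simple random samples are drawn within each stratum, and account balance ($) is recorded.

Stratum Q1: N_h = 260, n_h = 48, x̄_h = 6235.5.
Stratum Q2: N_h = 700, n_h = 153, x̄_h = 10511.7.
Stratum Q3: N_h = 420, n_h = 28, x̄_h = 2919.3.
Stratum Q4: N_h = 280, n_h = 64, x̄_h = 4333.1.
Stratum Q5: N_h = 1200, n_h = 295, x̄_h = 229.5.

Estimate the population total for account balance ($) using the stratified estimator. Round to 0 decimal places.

τ̂_st = Σ N_h x̄_h = 260·6235.5 + 700·10511.7 + 420·2919.3 + 280·4333.1 + 1200·229.5 = 11694194

τ̂_st ≈ 11694194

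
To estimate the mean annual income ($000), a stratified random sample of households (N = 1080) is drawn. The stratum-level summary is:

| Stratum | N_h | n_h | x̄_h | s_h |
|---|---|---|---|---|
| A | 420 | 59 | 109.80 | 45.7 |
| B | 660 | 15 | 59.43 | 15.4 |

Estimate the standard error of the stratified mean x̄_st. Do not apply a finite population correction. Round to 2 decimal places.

V̂(x̄_st) = Σ W_h² s_h²/n_h, with W_h = N_h/N and N = 1080:
  stratum A: (420/1080)²·45.7²/59 = 5.35342
  stratum B: (660/1080)²·15.4²/15 = 5.9046
V̂(x̄_st) = 11.258
SE(x̄_st) = √11.258 = 3.3553

SE(x̄_st) ≈ 3.36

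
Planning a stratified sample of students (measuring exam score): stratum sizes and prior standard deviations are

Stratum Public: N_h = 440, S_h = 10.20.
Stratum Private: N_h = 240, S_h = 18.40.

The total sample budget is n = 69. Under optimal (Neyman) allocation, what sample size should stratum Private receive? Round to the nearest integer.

34

Neyman allocation: n_h = n · N_h S_h / Σ N_i S_i, with n = 69.
  stratum Public: N_h·S_h = 440·10.20 = 4488.00
  stratum Private: N_h·S_h = 240·18.40 = 4416.00
Σ N_h S_h = 8904.00
n for stratum Private = 69·4416.00/8904.00 = 34.221 → 34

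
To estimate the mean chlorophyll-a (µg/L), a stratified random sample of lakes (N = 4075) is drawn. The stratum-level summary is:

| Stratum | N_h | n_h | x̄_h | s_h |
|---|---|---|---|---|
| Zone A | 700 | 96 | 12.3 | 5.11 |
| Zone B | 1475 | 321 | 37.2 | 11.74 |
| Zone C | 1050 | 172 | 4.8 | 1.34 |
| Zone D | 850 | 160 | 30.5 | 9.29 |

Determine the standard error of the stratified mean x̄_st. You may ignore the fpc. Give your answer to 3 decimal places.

SE(x̄_st) ≈ 0.297

V̂(x̄_st) = Σ W_h² s_h²/n_h, with W_h = N_h/N and N = 4075:
  stratum Zone A: (700/4075)²·5.11²/96 = 0.00802623
  stratum Zone B: (1475/4075)²·11.74²/321 = 0.0562549
  stratum Zone C: (1050/4075)²·1.34²/172 = 0.000693114
  stratum Zone D: (850/4075)²·9.29²/160 = 0.023469
V̂(x̄_st) = 0.0884432
SE(x̄_st) = √0.0884432 = 0.297394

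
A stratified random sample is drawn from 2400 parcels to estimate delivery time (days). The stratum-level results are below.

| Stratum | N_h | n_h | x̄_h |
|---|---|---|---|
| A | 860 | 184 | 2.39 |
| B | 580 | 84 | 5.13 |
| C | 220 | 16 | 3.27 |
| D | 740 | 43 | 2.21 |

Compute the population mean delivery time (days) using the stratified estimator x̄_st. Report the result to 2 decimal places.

N = Σ N_h = 2400. Stratum weights W_h = N_h/N.
x̄_st = (860·2.39 + 580·5.13 + 220·3.27 + 740·2.21) / 2400 = 3.0773

x̄_st ≈ 3.08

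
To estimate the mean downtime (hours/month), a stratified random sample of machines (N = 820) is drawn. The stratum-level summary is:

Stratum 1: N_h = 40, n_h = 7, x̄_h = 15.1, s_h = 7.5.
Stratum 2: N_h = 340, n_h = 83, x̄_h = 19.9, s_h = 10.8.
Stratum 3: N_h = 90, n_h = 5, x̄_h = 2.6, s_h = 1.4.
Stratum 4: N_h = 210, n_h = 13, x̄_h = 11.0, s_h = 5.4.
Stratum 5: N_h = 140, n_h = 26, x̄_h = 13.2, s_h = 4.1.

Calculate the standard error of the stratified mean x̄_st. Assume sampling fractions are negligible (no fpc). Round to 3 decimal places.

SE(x̄_st) ≈ 0.657

V̂(x̄_st) = Σ W_h² s_h²/n_h, with W_h = N_h/N and N = 820:
  stratum 1: (40/820)²·7.5²/7 = 0.0191213
  stratum 2: (340/820)²·10.8²/83 = 0.241601
  stratum 3: (90/820)²·1.4²/5 = 0.00472219
  stratum 4: (210/820)²·5.4²/13 = 0.147114
  stratum 5: (140/820)²·4.1²/26 = 0.0188462
V̂(x̄_st) = 0.431405
SE(x̄_st) = √0.431405 = 0.656815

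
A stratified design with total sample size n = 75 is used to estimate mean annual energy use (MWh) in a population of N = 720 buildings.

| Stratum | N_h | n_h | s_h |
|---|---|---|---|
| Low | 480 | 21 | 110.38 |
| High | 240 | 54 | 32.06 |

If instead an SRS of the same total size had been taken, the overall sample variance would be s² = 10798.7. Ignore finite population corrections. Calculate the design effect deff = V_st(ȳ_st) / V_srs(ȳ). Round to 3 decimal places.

deff ≈ 1.806

V̂(ȳ_st) = Σ W_h² s_h²/n_h, with W_h = N_h/N and N = 720:
  stratum Low: (480/720)²·110.38²/21 = 257.857
  stratum High: (240/720)²·32.06²/54 = 2.1149
V_st = 259.972
V_srs = s²/n = 10798.7/75 = 143.983
deff = V_st / V_srs = 259.972/143.983 = 1.8056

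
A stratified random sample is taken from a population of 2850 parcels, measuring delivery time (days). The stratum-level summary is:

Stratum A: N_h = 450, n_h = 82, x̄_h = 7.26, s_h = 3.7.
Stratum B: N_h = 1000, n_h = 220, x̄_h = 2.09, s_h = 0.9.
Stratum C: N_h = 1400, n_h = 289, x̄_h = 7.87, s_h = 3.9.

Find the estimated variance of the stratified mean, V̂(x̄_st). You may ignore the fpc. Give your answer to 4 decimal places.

V̂(x̄_st) ≈ 0.0173

V̂(x̄_st) = Σ W_h² s_h²/n_h, with W_h = N_h/N and N = 2850:
  stratum A: (450/2850)²·3.7²/82 = 0.00416222
  stratum B: (1000/2850)²·0.9²/220 = 0.000453286
  stratum C: (1400/2850)²·3.9²/289 = 0.0126998
V̂(x̄_st) = 0.0173153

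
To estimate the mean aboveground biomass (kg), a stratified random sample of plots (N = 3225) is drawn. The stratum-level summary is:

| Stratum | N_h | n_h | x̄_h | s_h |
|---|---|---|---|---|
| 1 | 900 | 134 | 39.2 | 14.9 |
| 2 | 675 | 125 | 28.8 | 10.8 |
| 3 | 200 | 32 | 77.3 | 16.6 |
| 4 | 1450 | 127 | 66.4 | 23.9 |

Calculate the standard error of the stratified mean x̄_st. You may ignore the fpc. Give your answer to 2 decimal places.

V̂(x̄_st) = Σ W_h² s_h²/n_h, with W_h = N_h/N and N = 3225:
  stratum 1: (900/3225)²·14.9²/134 = 0.129031
  stratum 2: (675/3225)²·10.8²/125 = 0.0408776
  stratum 3: (200/3225)²·16.6²/32 = 0.0331182
  stratum 4: (1450/3225)²·23.9²/127 = 0.909219
V̂(x̄_st) = 1.11225
SE(x̄_st) = √1.11225 = 1.05463

SE(x̄_st) ≈ 1.05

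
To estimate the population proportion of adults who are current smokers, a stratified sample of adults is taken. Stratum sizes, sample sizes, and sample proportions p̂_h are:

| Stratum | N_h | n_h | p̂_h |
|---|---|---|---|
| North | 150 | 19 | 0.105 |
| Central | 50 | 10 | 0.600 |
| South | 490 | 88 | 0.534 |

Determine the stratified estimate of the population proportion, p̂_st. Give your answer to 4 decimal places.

N = 690; stratum weights W_h = N_h/N.
p̂_st = Σ W_h p̂_h = (150·0.105 + 50·0.600 + 490·0.534)/690 = 0.44552

p̂_st ≈ 0.4455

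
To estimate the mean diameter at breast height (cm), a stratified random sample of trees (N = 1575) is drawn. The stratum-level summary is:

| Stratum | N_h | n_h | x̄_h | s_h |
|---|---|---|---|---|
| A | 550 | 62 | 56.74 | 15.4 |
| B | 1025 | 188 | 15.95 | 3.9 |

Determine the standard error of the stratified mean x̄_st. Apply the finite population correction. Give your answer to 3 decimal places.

V̂(x̄_st) = Σ W_h² (1 − n_h/N_h) s_h²/n_h, with W_h = N_h/N and N = 1575:
  stratum A: (550/1575)²·(1 − 62/550)·15.4²/62 = 0.413877
  stratum B: (1025/1575)²·(1 − 188/1025)·3.9²/188 = 0.0279808
V̂(x̄_st) = 0.441858
SE(x̄_st) = √0.441858 = 0.664724

SE(x̄_st) ≈ 0.665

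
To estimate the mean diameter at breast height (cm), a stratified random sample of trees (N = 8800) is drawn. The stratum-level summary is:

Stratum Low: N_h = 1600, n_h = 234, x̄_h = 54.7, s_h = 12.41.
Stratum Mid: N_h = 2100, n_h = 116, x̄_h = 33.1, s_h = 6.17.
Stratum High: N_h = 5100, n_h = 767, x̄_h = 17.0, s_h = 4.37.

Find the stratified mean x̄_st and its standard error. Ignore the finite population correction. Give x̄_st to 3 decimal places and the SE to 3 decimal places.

x̄_st = Σ W_h x̄_h = (1600·54.7 + 2100·33.1 + 5100·17.0)/8800 = 27.69659
V̂(x̄_st) = Σ W_h² s_h²/n_h, with W_h = N_h/N and N = 8800:
  stratum Low: (1600/8800)²·12.41²/234 = 0.0217572
  stratum Mid: (2100/8800)²·6.17²/116 = 0.018689
  stratum High: (5100/8800)²·4.37²/767 = 0.00836262
V̂(x̄_st) = 0.0488088
SE(x̄_st) = √0.0488088 = 0.220927

x̄_st ≈ 27.697, SE ≈ 0.221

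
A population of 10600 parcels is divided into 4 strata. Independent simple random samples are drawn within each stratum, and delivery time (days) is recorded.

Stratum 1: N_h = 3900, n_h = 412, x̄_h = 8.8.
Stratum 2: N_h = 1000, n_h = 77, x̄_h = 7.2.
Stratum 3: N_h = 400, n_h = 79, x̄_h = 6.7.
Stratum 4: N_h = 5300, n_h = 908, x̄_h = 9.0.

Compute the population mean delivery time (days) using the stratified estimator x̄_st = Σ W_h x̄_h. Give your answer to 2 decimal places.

x̄_st ≈ 8.67

N = Σ N_h = 10600. Stratum weights W_h = N_h/N.
x̄_st = (3900·8.8 + 1000·7.2 + 400·6.7 + 5300·9.0) / 10600 = 8.6698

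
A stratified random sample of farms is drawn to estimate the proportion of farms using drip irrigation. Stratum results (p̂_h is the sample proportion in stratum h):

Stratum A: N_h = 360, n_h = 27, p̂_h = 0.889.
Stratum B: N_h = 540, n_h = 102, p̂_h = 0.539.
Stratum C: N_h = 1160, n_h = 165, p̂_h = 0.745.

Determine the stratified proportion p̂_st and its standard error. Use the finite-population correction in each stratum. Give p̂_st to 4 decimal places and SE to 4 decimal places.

N = 2060; stratum weights W_h = N_h/N.
p̂_st = Σ W_h p̂_h = (360·0.889 + 540·0.539 + 1160·0.745)/2060 = 0.71617
V̂(p̂_st) = Σ W_h² (1 − n_h/N_h) p̂_h(1−p̂_h)/(n_h−1):
  stratum A: (360/2060)²·(1 − 27/360)·0.889·0.111/26 = 0.000107217
  stratum B: (540/2060)²·(1 − 102/540)·0.539·0.461/101 = 0.00013712
  stratum C: (1160/2060)²·(1 − 165/1160)·0.745·0.255/164 = 0.000315064
V̂(p̂_st) = 0.000559402; SE = √V̂ = 0.0236517

p̂_st ≈ 0.7162, SE ≈ 0.0237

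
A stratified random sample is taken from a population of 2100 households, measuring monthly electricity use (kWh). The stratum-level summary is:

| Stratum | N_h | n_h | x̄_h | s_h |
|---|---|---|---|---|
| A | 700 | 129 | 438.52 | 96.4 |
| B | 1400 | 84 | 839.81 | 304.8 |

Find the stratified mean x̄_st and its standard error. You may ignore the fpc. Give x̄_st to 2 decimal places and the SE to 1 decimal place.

x̄_st ≈ 706.05, SE ≈ 22.4

x̄_st = Σ W_h x̄_h = (700·438.52 + 1400·839.81)/2100 = 706.04667
V̂(x̄_st) = Σ W_h² s_h²/n_h, with W_h = N_h/N and N = 2100:
  stratum A: (700/2100)²·96.4²/129 = 8.00427
  stratum B: (1400/2100)²·304.8²/84 = 491.55
V̂(x̄_st) = 499.555
SE(x̄_st) = √499.555 = 22.3507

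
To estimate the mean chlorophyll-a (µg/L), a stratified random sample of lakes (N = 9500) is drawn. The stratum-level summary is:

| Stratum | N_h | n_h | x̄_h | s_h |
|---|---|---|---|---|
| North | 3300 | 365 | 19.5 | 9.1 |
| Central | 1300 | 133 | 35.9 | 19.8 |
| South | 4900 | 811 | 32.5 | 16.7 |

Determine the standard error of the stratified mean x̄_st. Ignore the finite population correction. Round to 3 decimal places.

SE(x̄_st) ≈ 0.417

V̂(x̄_st) = Σ W_h² s_h²/n_h, with W_h = N_h/N and N = 9500:
  stratum North: (3300/9500)²·9.1²/365 = 0.027376
  stratum Central: (1300/9500)²·19.8²/133 = 0.0551974
  stratum South: (4900/9500)²·16.7²/811 = 0.0914865
V̂(x̄_st) = 0.17406
SE(x̄_st) = √0.17406 = 0.417205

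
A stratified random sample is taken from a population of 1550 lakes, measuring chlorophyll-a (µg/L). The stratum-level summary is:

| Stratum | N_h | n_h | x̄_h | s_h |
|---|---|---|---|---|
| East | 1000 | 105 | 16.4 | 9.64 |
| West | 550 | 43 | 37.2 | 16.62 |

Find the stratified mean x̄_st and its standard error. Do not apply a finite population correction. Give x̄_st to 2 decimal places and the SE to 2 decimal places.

x̄_st = Σ W_h x̄_h = (1000·16.4 + 550·37.2)/1550 = 23.78065
V̂(x̄_st) = Σ W_h² s_h²/n_h, with W_h = N_h/N and N = 1550:
  stratum East: (1000/1550)²·9.64²/105 = 0.368385
  stratum West: (550/1550)²·16.62²/43 = 0.808827
V̂(x̄_st) = 1.17721
SE(x̄_st) = √1.17721 = 1.08499

x̄_st ≈ 23.78, SE ≈ 1.08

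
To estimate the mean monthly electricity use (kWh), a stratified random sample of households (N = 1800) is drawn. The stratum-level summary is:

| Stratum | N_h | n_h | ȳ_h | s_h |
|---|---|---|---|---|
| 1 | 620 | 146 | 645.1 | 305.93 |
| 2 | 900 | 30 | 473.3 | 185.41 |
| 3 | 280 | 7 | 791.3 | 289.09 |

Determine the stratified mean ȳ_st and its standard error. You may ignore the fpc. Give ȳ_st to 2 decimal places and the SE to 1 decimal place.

ȳ_st ≈ 581.94, SE ≈ 25.5

ȳ_st = Σ W_h ȳ_h = (620·645.1 + 900·473.3 + 280·791.3)/1800 = 581.94222
V̂(ȳ_st) = Σ W_h² s_h²/n_h, with W_h = N_h/N and N = 1800:
  stratum 1: (620/1800)²·305.93²/146 = 76.0553
  stratum 2: (900/1800)²·185.41²/30 = 286.474
  stratum 3: (280/1800)²·289.09²/7 = 288.894
V̂(ȳ_st) = 651.424
SE(ȳ_st) = √651.424 = 25.523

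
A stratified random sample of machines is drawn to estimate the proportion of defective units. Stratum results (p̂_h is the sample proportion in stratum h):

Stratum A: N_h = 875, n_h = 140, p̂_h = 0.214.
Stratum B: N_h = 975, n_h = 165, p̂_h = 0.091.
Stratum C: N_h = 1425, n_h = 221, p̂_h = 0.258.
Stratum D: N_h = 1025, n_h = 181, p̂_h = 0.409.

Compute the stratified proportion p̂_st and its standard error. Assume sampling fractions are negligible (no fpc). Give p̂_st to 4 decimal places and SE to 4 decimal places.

p̂_st ≈ 0.2472, SE ≈ 0.0157

N = 4300; stratum weights W_h = N_h/N.
p̂_st = Σ W_h p̂_h = (875·0.214 + 975·0.091 + 1425·0.258 + 1025·0.409)/4300 = 0.24717
V̂(p̂_st) = Σ W_h² p̂_h(1−p̂_h)/(n_h−1):
  stratum A: (875/4300)²·0.214·0.786/139 = 5.01073e-05
  stratum B: (975/4300)²·0.091·0.909/164 = 2.59319e-05
  stratum C: (1425/4300)²·0.258·0.742/220 = 9.55639e-05
  stratum D: (1025/4300)²·0.409·0.591/180 = 7.63043e-05
V̂(p̂_st) = 0.000247907; SE = √V̂ = 0.0157451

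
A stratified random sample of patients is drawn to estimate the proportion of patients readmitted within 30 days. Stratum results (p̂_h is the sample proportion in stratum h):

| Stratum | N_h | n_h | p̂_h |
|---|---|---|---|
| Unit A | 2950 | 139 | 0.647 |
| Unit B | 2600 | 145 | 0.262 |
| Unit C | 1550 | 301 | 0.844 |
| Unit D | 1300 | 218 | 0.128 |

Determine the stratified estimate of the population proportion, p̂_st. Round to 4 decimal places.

N = 8400; stratum weights W_h = N_h/N.
p̂_st = Σ W_h p̂_h = (2950·0.647 + 2600·0.262 + 1550·0.844 + 1300·0.128)/8400 = 0.48386

p̂_st ≈ 0.4839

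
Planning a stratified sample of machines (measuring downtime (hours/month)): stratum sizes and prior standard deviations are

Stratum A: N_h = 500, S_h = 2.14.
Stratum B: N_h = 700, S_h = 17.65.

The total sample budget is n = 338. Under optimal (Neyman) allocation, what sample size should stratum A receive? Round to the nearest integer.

Neyman allocation: n_h = n · N_h S_h / Σ N_i S_i, with n = 338.
  stratum A: N_h·S_h = 500·2.14 = 1070.00
  stratum B: N_h·S_h = 700·17.65 = 12355.00
Σ N_h S_h = 13425.00
n for stratum A = 338·1070.00/13425.00 = 26.939 → 27

27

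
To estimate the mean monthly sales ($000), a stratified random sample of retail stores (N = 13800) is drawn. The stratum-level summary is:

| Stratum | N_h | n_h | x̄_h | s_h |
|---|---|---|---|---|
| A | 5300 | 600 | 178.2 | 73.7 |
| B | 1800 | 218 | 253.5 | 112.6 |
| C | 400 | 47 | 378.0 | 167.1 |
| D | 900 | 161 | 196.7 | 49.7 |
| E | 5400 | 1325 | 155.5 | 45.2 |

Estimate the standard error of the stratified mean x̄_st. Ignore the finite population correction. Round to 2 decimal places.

SE(x̄_st) ≈ 1.77

V̂(x̄_st) = Σ W_h² s_h²/n_h, with W_h = N_h/N and N = 13800:
  stratum A: (5300/13800)²·73.7²/600 = 1.3353
  stratum B: (1800/13800)²·112.6²/218 = 0.98948
  stratum C: (400/13800)²·167.1²/47 = 0.499134
  stratum D: (900/13800)²·49.7²/161 = 0.065255
  stratum E: (5400/13800)²·45.2²/1325 = 0.236097
V̂(x̄_st) = 3.12526
SE(x̄_st) = √3.12526 = 1.76784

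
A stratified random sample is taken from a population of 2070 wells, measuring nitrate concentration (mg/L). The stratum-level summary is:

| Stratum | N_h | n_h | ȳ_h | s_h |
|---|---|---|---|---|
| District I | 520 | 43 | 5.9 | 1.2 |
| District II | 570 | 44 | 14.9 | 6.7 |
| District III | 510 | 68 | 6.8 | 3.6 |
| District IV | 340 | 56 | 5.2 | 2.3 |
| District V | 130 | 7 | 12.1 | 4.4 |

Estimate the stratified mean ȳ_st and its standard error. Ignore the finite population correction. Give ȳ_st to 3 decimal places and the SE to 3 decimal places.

ȳ_st ≈ 8.874, SE ≈ 0.323

ȳ_st = Σ W_h ȳ_h = (520·5.9 + 570·14.9 + 510·6.8 + 340·5.2 + 130·12.1)/2070 = 8.87440
V̂(ȳ_st) = Σ W_h² s_h²/n_h, with W_h = N_h/N and N = 2070:
  stratum District I: (520/2070)²·1.2²/43 = 0.00211329
  stratum District II: (570/2070)²·6.7²/44 = 0.0773581
  stratum District III: (510/2070)²·3.6²/68 = 0.011569
  stratum District IV: (340/2070)²·2.3²/56 = 0.0025485
  stratum District V: (130/2070)²·4.4²/7 = 0.0109082
V̂(ȳ_st) = 0.104497
SE(ȳ_st) = √0.104497 = 0.32326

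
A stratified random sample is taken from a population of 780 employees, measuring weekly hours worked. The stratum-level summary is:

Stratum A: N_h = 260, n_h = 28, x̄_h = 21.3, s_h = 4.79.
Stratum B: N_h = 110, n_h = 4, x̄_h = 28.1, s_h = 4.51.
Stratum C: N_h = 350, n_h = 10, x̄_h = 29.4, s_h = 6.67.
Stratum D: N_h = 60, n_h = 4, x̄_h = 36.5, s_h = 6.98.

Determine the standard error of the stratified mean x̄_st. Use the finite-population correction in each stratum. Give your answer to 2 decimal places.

V̂(x̄_st) = Σ W_h² (1 − n_h/N_h) s_h²/n_h, with W_h = N_h/N and N = 780:
  stratum A: (260/780)²·(1 − 28/260)·4.79²/28 = 0.0812428
  stratum B: (110/780)²·(1 − 4/110)·4.51²/4 = 0.0974546
  stratum C: (350/780)²·(1 − 10/350)·6.67²/10 = 0.870181
  stratum D: (60/780)²·(1 − 4/60)·6.98²/4 = 0.0672668
V̂(x̄_st) = 1.11614
SE(x̄_st) = √1.11614 = 1.05648

SE(x̄_st) ≈ 1.06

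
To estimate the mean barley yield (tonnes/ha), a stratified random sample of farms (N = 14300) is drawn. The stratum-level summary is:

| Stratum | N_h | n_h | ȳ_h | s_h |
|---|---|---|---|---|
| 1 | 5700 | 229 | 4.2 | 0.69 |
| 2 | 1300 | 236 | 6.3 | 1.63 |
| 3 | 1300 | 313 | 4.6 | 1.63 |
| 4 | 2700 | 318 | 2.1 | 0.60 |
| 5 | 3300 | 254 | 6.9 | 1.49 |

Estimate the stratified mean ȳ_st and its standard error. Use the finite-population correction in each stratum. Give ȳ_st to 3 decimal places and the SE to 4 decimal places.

ȳ_st = Σ W_h ȳ_h = (5700·4.2 + 1300·6.3 + 1300·4.6 + 2700·2.1 + 3300·6.9)/14300 = 4.65385
V̂(ȳ_st) = Σ W_h² (1 − n_h/N_h) s_h²/n_h, with W_h = N_h/N and N = 14300:
  stratum 1: (5700/14300)²·(1 − 229/5700)·0.69²/229 = 0.000317053
  stratum 2: (1300/14300)²·(1 − 236/1300)·1.63²/236 = 7.61511e-05
  stratum 3: (1300/14300)²·(1 − 313/1300)·1.63²/313 = 5.32622e-05
  stratum 4: (2700/14300)²·(1 − 318/2700)·0.60²/318 = 3.56048e-05
  stratum 5: (3300/14300)²·(1 − 254/3300)·1.49²/254 = 0.000429646
V̂(ȳ_st) = 0.000911717
SE(ȳ_st) = √0.000911717 = 0.0301947

ȳ_st ≈ 4.654, SE ≈ 0.0302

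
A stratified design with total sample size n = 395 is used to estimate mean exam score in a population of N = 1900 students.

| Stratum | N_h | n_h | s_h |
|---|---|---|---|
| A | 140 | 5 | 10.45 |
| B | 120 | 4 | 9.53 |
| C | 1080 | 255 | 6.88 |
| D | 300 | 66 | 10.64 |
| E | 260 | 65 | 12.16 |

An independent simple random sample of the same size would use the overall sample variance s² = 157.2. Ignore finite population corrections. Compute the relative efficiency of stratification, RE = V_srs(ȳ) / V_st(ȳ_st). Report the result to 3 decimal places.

V̂(ȳ_st) = Σ W_h² s_h²/n_h, with W_h = N_h/N and N = 1900:
  stratum A: (140/1900)²·10.45²/5 = 0.11858
  stratum B: (120/1900)²·9.53²/4 = 0.0905693
  stratum C: (1080/1900)²·6.88²/255 = 0.0599759
  stratum D: (300/1900)²·10.64²/66 = 0.0427636
  stratum E: (260/1900)²·12.16²/65 = 0.0425984
V_st = 0.354487
V_srs = s²/n = 157.2/395 = 0.397975
Relative efficiency = V_srs / V_st = 0.397975/0.354487 = 1.1227

RE ≈ 1.123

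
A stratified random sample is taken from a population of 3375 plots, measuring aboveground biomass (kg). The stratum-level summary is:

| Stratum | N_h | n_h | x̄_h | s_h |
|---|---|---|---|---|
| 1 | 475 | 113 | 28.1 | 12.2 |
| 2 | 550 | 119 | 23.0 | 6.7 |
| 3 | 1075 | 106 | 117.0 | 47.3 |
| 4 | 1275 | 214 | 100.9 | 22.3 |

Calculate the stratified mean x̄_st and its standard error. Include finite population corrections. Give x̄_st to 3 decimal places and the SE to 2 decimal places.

x̄_st = Σ W_h x̄_h = (475·28.1 + 550·23.0 + 1075·117.0 + 1275·100.9)/3375 = 83.08741
V̂(x̄_st) = Σ W_h² (1 − n_h/N_h) s_h²/n_h, with W_h = N_h/N and N = 3375:
  stratum 1: (475/3375)²·(1 − 113/475)·12.2²/113 = 0.0198836
  stratum 2: (550/3375)²·(1 − 119/550)·6.7²/119 = 0.00785046
  stratum 3: (1075/3375)²·(1 − 106/1075)·47.3²/106 = 1.93019
  stratum 4: (1275/3375)²·(1 − 214/1275)·22.3²/214 = 0.275978
V̂(x̄_st) = 2.23391
SE(x̄_st) = √2.23391 = 1.49463

x̄_st ≈ 83.087, SE ≈ 1.49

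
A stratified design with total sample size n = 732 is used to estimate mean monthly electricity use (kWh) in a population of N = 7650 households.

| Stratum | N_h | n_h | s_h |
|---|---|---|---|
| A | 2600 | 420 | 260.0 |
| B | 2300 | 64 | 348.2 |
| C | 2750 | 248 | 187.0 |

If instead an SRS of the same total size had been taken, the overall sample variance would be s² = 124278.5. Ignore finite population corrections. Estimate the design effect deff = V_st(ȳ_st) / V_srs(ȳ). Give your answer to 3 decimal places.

V̂(ȳ_st) = Σ W_h² s_h²/n_h, with W_h = N_h/N and N = 7650:
  stratum A: (2600/7650)²·260.0²/420 = 18.5918
  stratum B: (2300/7650)²·348.2²/64 = 171.242
  stratum C: (2750/7650)²·187.0²/248 = 18.2211
V_st = 208.055
V_srs = s²/n = 124278.5/732 = 169.779
deff = V_st / V_srs = 208.055/169.779 = 1.2254

deff ≈ 1.225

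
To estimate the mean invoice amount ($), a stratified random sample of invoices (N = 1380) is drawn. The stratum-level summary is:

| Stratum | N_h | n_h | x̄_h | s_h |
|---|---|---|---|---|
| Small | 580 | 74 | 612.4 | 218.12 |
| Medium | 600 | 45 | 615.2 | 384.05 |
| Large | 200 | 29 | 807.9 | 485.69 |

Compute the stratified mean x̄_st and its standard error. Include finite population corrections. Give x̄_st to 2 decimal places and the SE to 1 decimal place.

x̄_st = Σ W_h x̄_h = (580·612.4 + 600·615.2 + 200·807.9)/1380 = 641.95072
V̂(x̄_st) = Σ W_h² (1 − n_h/N_h) s_h²/n_h, with W_h = N_h/N and N = 1380:
  stratum Small: (580/1380)²·(1 − 74/580)·218.12²/74 = 99.0785
  stratum Medium: (600/1380)²·(1 − 45/600)·384.05²/45 = 573.125
  stratum Large: (200/1380)²·(1 − 29/200)·485.69²/29 = 146.079
V̂(x̄_st) = 818.282
SE(x̄_st) = √818.282 = 28.6056

x̄_st ≈ 641.95, SE ≈ 28.6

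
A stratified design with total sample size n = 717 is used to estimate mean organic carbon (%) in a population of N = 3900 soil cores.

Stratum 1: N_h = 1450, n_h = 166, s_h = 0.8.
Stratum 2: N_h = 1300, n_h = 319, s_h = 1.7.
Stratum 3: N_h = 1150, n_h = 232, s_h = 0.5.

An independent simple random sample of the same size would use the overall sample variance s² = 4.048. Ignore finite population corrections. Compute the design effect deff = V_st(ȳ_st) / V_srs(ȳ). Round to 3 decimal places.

V̂(ȳ_st) = Σ W_h² s_h²/n_h, with W_h = N_h/N and N = 3900:
  stratum 1: (1450/3900)²·0.8²/166 = 0.00053294
  stratum 2: (1300/3900)²·1.7²/319 = 0.00100662
  stratum 3: (1150/3900)²·0.5²/232 = 9.36954e-05
V_st = 0.00163325
V_srs = s²/n = 4.048/717 = 0.00564575
deff = V_st / V_srs = 0.00163325/0.00564575 = 0.2893

deff ≈ 0.289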